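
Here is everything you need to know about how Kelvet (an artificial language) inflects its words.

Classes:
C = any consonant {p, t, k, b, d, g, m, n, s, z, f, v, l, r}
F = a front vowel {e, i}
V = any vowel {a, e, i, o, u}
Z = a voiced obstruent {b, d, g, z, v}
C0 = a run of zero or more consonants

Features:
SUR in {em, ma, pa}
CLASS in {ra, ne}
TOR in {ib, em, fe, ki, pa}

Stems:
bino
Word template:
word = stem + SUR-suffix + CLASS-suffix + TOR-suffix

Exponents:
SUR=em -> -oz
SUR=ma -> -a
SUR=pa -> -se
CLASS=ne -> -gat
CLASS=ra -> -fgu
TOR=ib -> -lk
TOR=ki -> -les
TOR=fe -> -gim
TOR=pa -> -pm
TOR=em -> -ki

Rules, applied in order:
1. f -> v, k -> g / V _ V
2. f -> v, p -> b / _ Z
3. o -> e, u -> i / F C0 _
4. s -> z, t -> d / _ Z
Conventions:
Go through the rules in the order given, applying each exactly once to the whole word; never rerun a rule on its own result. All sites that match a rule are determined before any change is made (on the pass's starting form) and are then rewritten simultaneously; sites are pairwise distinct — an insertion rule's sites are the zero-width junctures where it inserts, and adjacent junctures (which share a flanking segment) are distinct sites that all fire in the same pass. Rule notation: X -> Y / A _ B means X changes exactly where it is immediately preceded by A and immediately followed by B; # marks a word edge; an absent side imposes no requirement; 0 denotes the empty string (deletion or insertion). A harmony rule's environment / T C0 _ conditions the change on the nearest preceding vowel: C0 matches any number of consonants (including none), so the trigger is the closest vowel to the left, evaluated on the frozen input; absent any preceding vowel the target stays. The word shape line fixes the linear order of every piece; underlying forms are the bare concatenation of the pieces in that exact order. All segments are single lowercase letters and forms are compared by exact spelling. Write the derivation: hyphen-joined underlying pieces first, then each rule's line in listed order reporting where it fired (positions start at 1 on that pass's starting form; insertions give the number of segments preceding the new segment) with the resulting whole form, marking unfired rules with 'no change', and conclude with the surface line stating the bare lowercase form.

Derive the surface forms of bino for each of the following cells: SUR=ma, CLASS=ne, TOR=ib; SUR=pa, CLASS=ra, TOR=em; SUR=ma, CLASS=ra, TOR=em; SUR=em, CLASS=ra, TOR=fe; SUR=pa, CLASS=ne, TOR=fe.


cell SUR=ma, CLASS=ne, TOR=ib:
underlying: bino-a-gat-lk
1. f -> v, k -> g / V _ V: no change
2. f -> v, p -> b / _ Z: no change
3. o -> e, u -> i / F C0 _: fires at position(s) 4: bineagatlk
4. s -> z, t -> d / _ Z: no change
surface: bineagatlk

cell SUR=pa, CLASS=ra, TOR=em:
underlying: bino-se-fgu-ki
1. f -> v, k -> g / V _ V: fires at position(s) 10: binosefgugi
2. f -> v, p -> b / _ Z: fires at position(s) 7: binosevgugi
3. o -> e, u -> i / F C0 _: fires at position(s) 4, 9: binesevgigi
4. s -> z, t -> d / _ Z: no change
surface: binesevgigi

cell SUR=ma, CLASS=ra, TOR=em:
underlying: bino-a-fgu-ki
1. f -> v, k -> g / V _ V: fires at position(s) 9: binoafgugi
2. f -> v, p -> b / _ Z: fires at position(s) 6: binoavgugi
3. o -> e, u -> i / F C0 _: fires at position(s) 4: bineavgugi
4. s -> z, t -> d / _ Z: no change
surface: bineavgugi

cell SUR=em, CLASS=ra, TOR=fe:
underlying: bino-oz-fgu-gim
1. f -> v, k -> g / V _ V: no change
2. f -> v, p -> b / _ Z: fires at position(s) 7: binoozvgugim
3. o -> e, u -> i / F C0 _: fires at position(s) 4: bineozvgugim
4. s -> z, t -> d / _ Z: no change
surface: bineozvgugim

cell SUR=pa, CLASS=ne, TOR=fe:
underlying: bino-se-gat-gim
1. f -> v, k -> g / V _ V: no change
2. f -> v, p -> b / _ Z: no change
3. o -> e, u -> i / F C0 _: fires at position(s) 4: binesegatgim
4. s -> z, t -> d / _ Z: fires at position(s) 9: binesegadgim
surface: binesegadgim


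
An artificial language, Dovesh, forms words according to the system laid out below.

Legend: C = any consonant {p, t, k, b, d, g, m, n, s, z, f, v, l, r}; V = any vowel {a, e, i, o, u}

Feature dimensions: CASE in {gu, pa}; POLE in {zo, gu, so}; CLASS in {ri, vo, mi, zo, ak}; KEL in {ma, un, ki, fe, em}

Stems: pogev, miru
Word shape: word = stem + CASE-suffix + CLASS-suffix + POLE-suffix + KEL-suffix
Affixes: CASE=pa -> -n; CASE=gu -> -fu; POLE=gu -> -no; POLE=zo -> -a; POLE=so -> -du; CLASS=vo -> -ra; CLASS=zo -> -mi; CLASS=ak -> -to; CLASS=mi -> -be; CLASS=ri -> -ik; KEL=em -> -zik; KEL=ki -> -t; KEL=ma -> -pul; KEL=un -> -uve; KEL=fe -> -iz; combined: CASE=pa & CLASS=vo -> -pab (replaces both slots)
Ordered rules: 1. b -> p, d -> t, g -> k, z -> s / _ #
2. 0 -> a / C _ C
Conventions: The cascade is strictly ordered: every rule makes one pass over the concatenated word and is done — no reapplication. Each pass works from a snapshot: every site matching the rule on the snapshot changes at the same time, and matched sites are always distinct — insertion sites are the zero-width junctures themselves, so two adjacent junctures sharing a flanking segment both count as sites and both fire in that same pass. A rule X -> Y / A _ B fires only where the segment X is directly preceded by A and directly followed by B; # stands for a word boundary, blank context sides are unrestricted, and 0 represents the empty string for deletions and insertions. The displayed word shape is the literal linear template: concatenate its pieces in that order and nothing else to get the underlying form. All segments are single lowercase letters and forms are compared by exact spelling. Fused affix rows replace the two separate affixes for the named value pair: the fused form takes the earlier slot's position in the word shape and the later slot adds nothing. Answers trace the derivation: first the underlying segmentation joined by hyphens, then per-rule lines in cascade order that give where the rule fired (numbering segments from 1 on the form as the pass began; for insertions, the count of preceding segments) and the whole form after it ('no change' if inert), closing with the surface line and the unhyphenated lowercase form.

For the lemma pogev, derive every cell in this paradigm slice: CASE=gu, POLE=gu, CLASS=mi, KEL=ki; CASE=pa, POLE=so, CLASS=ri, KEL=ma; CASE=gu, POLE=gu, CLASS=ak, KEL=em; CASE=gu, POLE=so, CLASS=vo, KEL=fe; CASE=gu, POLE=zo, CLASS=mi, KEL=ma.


cell CASE=gu, POLE=gu, CLASS=mi, KEL=ki:
underlying: pogev-fu-be-no-t
1. b -> p, d -> t, g -> k, z -> s / _ #: no change
2. 0 -> a / C _ C: inserts after position(s) 5: pogevafubenot
surface: pogevafubenot

cell CASE=pa, POLE=so, CLASS=ri, KEL=ma:
underlying: pogev-n-ik-du-pul
1. b -> p, d -> t, g -> k, z -> s / _ #: no change
2. 0 -> a / C _ C: inserts after position(s) 5, 8: pogevanikadupul
surface: pogevanikadupul

cell CASE=gu, POLE=gu, CLASS=ak, KEL=em:
underlying: pogev-fu-to-no-zik
1. b -> p, d -> t, g -> k, z -> s / _ #: no change
2. 0 -> a / C _ C: inserts after position(s) 5: pogevafutonozik
surface: pogevafutonozik

cell CASE=gu, POLE=so, CLASS=vo, KEL=fe:
underlying: pogev-fu-ra-du-iz
1. b -> p, d -> t, g -> k, z -> s / _ #: fires at position(s) 13: pogevfuraduis
2. 0 -> a / C _ C: inserts after position(s) 5: pogevafuraduis
surface: pogevafuraduis

cell CASE=gu, POLE=zo, CLASS=mi, KEL=ma:
underlying: pogev-fu-be-a-pul
1. b -> p, d -> t, g -> k, z -> s / _ #: no change
2. 0 -> a / C _ C: inserts after position(s) 5: pogevafubeapul
surface: pogevafubeapul


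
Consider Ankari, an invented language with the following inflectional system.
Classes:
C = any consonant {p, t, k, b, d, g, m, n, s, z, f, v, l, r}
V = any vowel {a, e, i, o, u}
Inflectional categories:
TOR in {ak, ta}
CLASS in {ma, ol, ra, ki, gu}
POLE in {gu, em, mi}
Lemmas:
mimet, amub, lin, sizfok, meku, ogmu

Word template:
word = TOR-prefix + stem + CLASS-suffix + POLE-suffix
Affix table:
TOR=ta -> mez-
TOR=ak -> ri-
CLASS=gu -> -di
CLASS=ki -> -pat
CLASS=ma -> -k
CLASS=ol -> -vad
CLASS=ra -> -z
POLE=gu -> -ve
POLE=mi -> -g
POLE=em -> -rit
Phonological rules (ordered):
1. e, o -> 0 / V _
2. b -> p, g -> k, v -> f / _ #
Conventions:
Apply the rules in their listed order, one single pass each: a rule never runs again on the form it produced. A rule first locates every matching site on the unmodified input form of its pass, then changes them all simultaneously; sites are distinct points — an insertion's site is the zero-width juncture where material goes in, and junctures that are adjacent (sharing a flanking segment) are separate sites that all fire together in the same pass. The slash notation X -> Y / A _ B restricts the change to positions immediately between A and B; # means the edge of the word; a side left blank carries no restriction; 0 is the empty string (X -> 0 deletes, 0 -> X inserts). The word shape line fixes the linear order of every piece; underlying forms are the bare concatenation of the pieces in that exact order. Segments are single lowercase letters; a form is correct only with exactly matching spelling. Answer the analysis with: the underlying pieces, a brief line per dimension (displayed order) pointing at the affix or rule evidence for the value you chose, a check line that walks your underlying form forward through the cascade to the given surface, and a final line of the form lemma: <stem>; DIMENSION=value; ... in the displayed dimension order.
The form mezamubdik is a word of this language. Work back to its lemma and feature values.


underlying: mez-amub-di-g
TOR=ta - signalled by the affix mez-
CLASS=gu - signalled by the affix -di
POLE=mi - signalled by the affix -g
check: mezamubdig -> mezamubdig -> mezamubdik
lemma: amub; TOR=ta; CLASS=gu; POLE=mi


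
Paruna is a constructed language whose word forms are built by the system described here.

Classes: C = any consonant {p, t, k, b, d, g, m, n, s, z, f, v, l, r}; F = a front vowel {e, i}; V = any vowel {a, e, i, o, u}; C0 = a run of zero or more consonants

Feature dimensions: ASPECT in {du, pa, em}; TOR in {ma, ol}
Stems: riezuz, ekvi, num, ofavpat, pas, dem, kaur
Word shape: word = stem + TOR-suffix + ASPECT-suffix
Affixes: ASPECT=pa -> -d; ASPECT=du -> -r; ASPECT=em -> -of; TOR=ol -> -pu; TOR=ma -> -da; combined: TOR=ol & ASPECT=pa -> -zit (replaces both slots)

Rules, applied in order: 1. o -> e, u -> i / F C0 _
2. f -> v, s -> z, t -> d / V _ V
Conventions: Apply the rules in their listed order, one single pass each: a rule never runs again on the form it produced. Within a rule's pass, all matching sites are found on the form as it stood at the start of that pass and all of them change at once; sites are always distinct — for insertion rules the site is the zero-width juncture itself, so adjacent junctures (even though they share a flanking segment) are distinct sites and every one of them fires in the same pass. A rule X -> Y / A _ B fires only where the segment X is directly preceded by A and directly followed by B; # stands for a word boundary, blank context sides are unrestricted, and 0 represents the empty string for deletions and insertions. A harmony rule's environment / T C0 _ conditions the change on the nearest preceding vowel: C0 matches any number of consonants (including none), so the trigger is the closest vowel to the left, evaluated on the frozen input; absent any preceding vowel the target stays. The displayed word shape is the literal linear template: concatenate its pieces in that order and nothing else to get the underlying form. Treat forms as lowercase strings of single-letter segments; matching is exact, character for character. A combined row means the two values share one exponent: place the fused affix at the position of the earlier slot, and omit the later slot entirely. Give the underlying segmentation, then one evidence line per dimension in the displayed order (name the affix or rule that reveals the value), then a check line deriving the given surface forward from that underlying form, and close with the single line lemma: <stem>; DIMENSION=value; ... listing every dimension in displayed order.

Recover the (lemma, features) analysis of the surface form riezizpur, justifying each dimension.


underlying: riezuz-pu-r
ASPECT=du - signalled by the affix -r
TOR=ol - signalled by the affix -pu
check: riezuzpur -> riezizpur -> riezizpur
lemma: riezuz; ASPECT=du; TOR=ol


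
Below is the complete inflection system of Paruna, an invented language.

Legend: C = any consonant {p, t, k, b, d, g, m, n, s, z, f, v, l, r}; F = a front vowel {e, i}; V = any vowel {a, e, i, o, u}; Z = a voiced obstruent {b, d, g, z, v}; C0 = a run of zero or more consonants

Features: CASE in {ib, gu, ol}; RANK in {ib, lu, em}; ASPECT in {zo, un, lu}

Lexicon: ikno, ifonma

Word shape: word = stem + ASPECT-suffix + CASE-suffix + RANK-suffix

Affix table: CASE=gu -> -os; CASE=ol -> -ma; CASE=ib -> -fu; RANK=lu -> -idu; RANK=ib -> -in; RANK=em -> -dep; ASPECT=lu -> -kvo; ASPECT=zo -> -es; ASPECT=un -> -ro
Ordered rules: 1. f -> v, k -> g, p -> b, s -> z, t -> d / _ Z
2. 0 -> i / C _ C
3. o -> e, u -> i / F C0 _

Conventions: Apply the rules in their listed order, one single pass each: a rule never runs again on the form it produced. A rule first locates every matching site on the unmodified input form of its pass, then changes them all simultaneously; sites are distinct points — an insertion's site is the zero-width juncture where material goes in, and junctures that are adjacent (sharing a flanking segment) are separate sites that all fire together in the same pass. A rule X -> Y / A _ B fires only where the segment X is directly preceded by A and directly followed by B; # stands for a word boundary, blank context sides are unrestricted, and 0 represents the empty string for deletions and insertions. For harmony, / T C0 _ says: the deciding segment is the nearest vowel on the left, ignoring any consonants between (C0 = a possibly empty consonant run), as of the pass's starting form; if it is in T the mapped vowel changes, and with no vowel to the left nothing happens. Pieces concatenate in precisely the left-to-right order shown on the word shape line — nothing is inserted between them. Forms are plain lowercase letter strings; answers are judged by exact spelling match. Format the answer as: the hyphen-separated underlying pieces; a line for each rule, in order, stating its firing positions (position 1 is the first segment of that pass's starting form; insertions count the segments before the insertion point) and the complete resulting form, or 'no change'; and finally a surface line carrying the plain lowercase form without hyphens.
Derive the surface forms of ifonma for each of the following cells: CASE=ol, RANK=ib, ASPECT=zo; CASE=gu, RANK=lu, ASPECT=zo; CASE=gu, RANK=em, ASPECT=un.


cell CASE=ol, RANK=ib, ASPECT=zo:
underlying: ifonma-es-ma-in
1. f -> v, k -> g, p -> b, s -> z, t -> d / _ Z: no change
2. 0 -> i / C _ C: inserts after position(s) 4, 8: ifonimaesimain
3. o -> e, u -> i / F C0 _: fires at position(s) 3: ifenimaesimain
surface: ifenimaesimain

cell CASE=gu, RANK=lu, ASPECT=zo:
underlying: ifonma-es-os-idu
1. f -> v, k -> g, p -> b, s -> z, t -> d / _ Z: no change
2. 0 -> i / C _ C: inserts after position(s) 4: ifonimaesosidu
3. o -> e, u -> i / F C0 _: fires at position(s) 3, 10, 14: ifenimaesesidi
surface: ifenimaesesidi

cell CASE=gu, RANK=em, ASPECT=un:
underlying: ifonma-ro-os-dep
1. f -> v, k -> g, p -> b, s -> z, t -> d / _ Z: fires at position(s) 10: ifonmaroozdep
2. 0 -> i / C _ C: inserts after position(s) 4, 10: ifonimaroozidep
3. o -> e, u -> i / F C0 _: fires at position(s) 3: ifenimaroozidep
surface: ifenimaroozidep


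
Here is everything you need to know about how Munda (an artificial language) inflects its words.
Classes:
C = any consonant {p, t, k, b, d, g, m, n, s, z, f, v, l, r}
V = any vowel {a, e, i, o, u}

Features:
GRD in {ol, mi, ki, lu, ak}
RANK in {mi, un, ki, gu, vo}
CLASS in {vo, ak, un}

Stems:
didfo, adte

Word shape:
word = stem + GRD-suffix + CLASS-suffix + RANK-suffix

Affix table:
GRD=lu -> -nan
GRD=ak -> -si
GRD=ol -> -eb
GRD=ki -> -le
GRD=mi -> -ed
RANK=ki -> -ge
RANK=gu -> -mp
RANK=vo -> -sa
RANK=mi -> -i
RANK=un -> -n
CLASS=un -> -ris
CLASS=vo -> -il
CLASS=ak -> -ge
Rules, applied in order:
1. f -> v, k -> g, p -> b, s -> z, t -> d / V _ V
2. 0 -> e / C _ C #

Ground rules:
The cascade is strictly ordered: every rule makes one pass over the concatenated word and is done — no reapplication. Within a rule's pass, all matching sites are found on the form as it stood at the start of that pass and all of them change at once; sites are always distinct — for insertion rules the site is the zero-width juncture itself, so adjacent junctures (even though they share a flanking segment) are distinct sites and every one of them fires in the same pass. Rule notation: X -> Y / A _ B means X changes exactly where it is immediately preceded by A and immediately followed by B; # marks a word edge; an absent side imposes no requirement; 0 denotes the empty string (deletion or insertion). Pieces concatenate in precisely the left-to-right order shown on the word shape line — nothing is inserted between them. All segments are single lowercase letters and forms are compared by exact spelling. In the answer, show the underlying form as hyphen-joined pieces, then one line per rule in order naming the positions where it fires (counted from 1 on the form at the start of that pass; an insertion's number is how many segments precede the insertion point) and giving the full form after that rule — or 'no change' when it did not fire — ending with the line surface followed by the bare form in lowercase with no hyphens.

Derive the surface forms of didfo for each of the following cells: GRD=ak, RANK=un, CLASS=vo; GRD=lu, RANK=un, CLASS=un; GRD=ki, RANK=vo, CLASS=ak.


cell GRD=ak, RANK=un, CLASS=vo:
underlying: didfo-si-il-n
1. f -> v, k -> g, p -> b, s -> z, t -> d / V _ V: fires at position(s) 6: didfoziiln
2. 0 -> e / C _ C #: inserts after position(s) 9: didfoziilen
surface: didfoziilen

cell GRD=lu, RANK=un, CLASS=un:
underlying: didfo-nan-ris-n
1. f -> v, k -> g, p -> b, s -> z, t -> d / V _ V: no change
2. 0 -> e / C _ C #: inserts after position(s) 11: didfonanrisen
surface: didfonanrisen

cell GRD=ki, RANK=vo, CLASS=ak:
underlying: didfo-le-ge-sa
1. f -> v, k -> g, p -> b, s -> z, t -> d / V _ V: fires at position(s) 10: didfolegeza
2. 0 -> e / C _ C #: no change
surface: didfolegeza


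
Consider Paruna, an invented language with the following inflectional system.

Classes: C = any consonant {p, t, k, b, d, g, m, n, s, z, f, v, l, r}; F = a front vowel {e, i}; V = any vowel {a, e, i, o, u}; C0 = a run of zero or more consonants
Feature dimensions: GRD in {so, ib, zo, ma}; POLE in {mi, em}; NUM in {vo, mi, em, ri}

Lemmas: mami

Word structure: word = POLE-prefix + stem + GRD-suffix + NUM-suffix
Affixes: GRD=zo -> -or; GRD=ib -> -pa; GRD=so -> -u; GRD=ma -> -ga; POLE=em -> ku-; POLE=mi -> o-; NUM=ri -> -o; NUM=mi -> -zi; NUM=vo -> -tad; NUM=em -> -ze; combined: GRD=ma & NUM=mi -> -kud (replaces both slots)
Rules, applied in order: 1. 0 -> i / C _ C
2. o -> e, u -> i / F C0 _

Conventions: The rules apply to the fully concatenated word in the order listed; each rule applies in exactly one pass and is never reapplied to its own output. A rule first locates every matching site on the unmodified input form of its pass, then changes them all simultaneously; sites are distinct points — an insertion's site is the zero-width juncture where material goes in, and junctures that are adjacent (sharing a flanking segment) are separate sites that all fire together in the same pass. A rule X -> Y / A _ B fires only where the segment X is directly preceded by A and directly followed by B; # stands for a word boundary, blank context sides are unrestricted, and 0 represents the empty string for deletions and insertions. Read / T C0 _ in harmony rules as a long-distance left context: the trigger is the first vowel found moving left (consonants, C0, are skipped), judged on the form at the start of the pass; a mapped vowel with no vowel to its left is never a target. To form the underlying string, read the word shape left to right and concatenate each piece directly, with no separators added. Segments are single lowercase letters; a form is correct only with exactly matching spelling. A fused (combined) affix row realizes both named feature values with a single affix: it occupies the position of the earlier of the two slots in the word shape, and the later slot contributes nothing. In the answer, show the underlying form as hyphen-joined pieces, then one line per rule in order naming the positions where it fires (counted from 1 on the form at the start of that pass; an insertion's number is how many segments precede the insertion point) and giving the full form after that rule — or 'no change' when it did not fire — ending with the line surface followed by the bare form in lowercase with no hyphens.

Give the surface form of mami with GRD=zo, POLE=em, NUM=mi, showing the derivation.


underlying: ku-mami-or-zi
1. 0 -> i / C _ C: inserts after position(s) 8: kumamiorizi
2. o -> e, u -> i / F C0 _: fires at position(s) 7: kumamierizi
surface: kumamierizi


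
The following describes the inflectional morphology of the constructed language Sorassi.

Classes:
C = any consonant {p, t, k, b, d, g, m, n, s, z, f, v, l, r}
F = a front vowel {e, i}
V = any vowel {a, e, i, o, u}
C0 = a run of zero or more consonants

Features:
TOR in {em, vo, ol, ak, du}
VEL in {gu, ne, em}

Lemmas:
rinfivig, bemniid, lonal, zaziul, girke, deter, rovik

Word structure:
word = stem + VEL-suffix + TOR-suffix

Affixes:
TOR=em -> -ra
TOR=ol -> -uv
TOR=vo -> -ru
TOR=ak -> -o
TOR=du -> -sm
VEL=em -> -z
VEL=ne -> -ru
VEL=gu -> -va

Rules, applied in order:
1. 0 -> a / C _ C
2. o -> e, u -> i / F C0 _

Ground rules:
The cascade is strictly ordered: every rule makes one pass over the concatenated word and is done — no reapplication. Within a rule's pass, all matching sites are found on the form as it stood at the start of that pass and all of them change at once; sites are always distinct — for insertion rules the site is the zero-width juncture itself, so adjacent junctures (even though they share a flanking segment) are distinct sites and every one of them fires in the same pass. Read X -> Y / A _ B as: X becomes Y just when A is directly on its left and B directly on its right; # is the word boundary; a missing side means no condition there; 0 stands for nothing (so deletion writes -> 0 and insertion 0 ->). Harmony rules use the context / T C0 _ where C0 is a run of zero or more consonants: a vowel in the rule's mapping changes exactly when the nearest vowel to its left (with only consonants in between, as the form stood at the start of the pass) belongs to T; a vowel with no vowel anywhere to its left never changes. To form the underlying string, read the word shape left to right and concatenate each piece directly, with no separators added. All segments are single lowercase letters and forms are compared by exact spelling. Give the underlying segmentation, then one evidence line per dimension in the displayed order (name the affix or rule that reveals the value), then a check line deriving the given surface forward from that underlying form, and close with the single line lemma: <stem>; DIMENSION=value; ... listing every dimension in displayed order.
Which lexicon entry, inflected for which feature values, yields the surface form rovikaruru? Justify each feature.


underlying: rovik-ru-ru
TOR=vo - signalled by the affix -ru
VEL=ne - signalled by the affix -ru
check: rovikruru -> rovikaruru -> rovikaruru
lemma: rovik; TOR=vo; VEL=ne


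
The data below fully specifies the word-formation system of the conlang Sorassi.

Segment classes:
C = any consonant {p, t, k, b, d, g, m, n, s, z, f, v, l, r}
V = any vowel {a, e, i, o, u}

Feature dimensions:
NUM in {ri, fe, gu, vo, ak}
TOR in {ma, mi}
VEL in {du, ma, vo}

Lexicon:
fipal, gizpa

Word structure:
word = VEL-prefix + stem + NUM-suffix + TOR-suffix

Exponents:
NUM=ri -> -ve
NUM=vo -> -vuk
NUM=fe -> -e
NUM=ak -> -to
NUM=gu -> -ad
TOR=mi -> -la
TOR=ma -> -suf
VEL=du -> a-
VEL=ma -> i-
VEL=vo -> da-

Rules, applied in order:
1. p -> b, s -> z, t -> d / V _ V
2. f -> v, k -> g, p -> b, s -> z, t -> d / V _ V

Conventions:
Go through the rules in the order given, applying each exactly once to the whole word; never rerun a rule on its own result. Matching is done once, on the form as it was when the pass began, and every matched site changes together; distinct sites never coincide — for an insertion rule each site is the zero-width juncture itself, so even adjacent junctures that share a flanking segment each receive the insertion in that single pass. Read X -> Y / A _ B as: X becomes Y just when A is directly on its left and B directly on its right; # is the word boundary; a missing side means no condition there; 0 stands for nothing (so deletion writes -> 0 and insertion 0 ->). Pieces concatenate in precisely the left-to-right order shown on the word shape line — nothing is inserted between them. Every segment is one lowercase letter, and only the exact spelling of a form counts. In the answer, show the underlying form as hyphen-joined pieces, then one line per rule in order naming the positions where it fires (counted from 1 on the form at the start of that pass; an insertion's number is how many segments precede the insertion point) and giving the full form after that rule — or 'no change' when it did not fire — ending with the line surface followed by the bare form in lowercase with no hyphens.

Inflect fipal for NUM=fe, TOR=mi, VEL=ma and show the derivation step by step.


underlying: i-fipal-e-la
1. p -> b, s -> z, t -> d / V _ V: fires at position(s) 4: ifibalela
2. f -> v, k -> g, p -> b, s -> z, t -> d / V _ V: fires at position(s) 2: ivibalela
surface: ivibalela


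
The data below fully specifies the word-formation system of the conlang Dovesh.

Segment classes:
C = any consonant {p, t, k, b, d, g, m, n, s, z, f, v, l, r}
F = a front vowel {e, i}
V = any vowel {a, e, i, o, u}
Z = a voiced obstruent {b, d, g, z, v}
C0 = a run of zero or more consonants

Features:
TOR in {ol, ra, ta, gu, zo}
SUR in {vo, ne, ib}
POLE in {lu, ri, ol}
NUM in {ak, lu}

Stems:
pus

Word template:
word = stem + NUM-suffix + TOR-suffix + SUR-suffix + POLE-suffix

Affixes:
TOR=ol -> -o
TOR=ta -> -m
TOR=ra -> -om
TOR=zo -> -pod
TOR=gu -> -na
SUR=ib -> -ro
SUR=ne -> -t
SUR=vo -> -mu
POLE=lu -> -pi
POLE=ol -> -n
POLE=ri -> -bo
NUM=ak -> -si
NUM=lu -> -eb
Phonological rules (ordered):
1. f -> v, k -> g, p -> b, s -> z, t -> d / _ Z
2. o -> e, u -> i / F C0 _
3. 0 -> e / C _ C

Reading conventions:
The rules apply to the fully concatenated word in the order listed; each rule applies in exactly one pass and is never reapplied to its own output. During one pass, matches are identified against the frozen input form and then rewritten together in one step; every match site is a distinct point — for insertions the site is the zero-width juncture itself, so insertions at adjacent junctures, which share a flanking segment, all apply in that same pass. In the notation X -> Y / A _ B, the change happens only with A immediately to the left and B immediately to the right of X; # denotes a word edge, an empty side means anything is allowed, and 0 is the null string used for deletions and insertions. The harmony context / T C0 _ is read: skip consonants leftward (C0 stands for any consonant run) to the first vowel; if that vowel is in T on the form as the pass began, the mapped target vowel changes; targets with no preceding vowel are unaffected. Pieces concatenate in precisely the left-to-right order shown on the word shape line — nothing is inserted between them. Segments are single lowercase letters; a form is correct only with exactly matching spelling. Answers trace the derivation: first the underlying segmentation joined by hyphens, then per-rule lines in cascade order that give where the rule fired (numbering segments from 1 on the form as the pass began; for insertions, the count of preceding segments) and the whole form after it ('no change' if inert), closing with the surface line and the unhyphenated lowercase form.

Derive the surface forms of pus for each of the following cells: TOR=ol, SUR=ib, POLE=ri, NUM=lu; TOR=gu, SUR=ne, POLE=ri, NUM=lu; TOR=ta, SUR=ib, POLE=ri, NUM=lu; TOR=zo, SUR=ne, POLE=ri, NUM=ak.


cell TOR=ol, SUR=ib, POLE=ri, NUM=lu:
underlying: pus-eb-o-ro-bo
1. f -> v, k -> g, p -> b, s -> z, t -> d / _ Z: no change
2. o -> e, u -> i / F C0 _: fires at position(s) 6: puseberobo
3. 0 -> e / C _ C: no change
surface: puseberobo

cell TOR=gu, SUR=ne, POLE=ri, NUM=lu:
underlying: pus-eb-na-t-bo
1. f -> v, k -> g, p -> b, s -> z, t -> d / _ Z: fires at position(s) 8: pusebnadbo
2. o -> e, u -> i / F C0 _: no change
3. 0 -> e / C _ C: inserts after position(s) 5, 8: pusebenadebo
surface: pusebenadebo

cell TOR=ta, SUR=ib, POLE=ri, NUM=lu:
underlying: pus-eb-m-ro-bo
1. f -> v, k -> g, p -> b, s -> z, t -> d / _ Z: no change
2. o -> e, u -> i / F C0 _: fires at position(s) 8: pusebmrebo
3. 0 -> e / C _ C: inserts after position(s) 5, 6: pusebemerebo
surface: pusebemerebo

cell TOR=zo, SUR=ne, POLE=ri, NUM=ak:
underlying: pus-si-pod-t-bo
1. f -> v, k -> g, p -> b, s -> z, t -> d / _ Z: fires at position(s) 9: pussipoddbo
2. o -> e, u -> i / F C0 _: fires at position(s) 7: pussipeddbo
3. 0 -> e / C _ C: inserts after position(s) 3, 8, 9: pusesipededebo
surface: pusesipededebo


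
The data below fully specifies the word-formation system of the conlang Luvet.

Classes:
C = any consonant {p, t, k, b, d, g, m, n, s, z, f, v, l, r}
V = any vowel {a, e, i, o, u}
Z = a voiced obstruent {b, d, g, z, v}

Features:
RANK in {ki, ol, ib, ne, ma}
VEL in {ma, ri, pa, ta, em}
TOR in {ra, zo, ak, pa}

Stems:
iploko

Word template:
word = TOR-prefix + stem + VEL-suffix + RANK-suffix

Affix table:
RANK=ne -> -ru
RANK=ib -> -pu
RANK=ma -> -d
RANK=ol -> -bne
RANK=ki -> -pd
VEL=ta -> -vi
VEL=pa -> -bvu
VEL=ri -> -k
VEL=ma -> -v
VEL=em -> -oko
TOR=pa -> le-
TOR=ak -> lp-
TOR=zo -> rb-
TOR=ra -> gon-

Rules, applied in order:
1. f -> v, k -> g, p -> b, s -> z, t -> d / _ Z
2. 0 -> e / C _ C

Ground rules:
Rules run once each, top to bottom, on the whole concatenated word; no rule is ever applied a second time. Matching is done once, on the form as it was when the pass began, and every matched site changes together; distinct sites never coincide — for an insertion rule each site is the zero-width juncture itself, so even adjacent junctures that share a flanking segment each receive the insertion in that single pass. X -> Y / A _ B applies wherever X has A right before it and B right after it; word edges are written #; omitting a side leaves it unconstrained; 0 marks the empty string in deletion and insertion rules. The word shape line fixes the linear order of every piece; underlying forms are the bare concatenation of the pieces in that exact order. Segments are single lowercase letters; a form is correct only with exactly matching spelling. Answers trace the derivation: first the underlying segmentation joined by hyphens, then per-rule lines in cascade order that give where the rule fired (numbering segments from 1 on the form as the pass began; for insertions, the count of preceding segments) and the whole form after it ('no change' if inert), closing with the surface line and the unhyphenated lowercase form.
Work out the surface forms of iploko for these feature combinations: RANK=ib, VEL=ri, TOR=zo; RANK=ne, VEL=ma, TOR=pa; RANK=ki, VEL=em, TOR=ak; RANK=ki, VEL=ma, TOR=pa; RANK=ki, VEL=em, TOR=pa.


cell RANK=ib, VEL=ri, TOR=zo:
underlying: rb-iploko-k-pu
1. f -> v, k -> g, p -> b, s -> z, t -> d / _ Z: no change
2. 0 -> e / C _ C: inserts after position(s) 1, 4, 9: rebipelokokepu
surface: rebipelokokepu

cell RANK=ne, VEL=ma, TOR=pa:
underlying: le-iploko-v-ru
1. f -> v, k -> g, p -> b, s -> z, t -> d / _ Z: no change
2. 0 -> e / C _ C: inserts after position(s) 4, 9: leipelokoveru
surface: leipelokoveru

cell RANK=ki, VEL=em, TOR=ak:
underlying: lp-iploko-oko-pd
1. f -> v, k -> g, p -> b, s -> z, t -> d / _ Z: fires at position(s) 12: lpiplokookobd
2. 0 -> e / C _ C: inserts after position(s) 1, 4, 12: lepipelokookobed
surface: lepipelokookobed

cell RANK=ki, VEL=ma, TOR=pa:
underlying: le-iploko-v-pd
1. f -> v, k -> g, p -> b, s -> z, t -> d / _ Z: fires at position(s) 10: leiplokovbd
2. 0 -> e / C _ C: inserts after position(s) 4, 9, 10: leipelokovebed
surface: leipelokovebed

cell RANK=ki, VEL=em, TOR=pa:
underlying: le-iploko-oko-pd
1. f -> v, k -> g, p -> b, s -> z, t -> d / _ Z: fires at position(s) 12: leiplokookobd
2. 0 -> e / C _ C: inserts after position(s) 4, 12: leipelokookobed
surface: leipelokookobed


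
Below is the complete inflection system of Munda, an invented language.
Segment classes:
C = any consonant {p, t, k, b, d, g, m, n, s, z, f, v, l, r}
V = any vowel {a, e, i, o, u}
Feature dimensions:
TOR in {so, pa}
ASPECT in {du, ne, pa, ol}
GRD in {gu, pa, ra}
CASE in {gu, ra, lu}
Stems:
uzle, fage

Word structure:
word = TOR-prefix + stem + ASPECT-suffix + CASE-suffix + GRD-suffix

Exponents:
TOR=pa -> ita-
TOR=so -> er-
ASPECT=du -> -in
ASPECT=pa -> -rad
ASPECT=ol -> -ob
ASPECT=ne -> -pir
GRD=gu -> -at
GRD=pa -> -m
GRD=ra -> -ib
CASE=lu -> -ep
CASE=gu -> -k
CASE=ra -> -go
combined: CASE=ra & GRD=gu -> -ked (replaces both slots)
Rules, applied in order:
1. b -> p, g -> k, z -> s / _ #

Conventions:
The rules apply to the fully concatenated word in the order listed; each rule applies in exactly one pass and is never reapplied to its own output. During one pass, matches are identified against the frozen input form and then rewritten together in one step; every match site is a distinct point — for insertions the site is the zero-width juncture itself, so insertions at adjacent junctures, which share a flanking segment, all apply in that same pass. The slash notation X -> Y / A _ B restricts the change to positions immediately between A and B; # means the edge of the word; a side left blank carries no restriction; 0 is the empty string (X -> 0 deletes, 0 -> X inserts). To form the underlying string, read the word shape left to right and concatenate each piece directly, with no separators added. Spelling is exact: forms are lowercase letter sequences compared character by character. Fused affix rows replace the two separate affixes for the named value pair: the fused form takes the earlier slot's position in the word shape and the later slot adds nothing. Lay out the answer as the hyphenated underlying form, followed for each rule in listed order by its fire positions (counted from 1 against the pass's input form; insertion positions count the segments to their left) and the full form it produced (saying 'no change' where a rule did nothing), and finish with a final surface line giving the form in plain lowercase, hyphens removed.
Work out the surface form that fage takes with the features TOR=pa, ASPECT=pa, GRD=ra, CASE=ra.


underlying: ita-fage-rad-go-ib
1. b -> p, g -> k, z -> s / _ #: fires at position(s) 14: itafageradgoip
surface: itafageradgoip


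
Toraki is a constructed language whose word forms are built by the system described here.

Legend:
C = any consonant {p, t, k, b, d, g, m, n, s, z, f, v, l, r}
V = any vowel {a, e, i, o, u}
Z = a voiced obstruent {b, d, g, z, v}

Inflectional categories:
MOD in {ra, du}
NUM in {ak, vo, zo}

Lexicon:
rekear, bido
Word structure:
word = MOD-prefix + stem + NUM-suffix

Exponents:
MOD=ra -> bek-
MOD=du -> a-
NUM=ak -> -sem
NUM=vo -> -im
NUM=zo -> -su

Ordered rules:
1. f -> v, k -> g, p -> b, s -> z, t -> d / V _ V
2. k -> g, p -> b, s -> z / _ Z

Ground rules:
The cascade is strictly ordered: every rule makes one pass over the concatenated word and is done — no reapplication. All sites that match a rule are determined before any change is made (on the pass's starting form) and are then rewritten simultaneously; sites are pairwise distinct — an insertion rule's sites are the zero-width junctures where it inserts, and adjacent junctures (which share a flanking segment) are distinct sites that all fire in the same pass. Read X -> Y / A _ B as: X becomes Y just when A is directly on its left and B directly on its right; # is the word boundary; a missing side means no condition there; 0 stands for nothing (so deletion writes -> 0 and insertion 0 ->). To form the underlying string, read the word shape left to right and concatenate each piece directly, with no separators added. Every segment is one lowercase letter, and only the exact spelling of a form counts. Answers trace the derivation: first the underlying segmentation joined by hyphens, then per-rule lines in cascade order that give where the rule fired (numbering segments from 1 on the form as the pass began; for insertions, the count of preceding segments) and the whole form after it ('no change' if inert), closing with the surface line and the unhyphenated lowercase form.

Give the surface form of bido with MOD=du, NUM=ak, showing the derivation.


underlying: a-bido-sem
1. f -> v, k -> g, p -> b, s -> z, t -> d / V _ V: fires at position(s) 6: abidozem
2. k -> g, p -> b, s -> z / _ Z: no change
surface: abidozem


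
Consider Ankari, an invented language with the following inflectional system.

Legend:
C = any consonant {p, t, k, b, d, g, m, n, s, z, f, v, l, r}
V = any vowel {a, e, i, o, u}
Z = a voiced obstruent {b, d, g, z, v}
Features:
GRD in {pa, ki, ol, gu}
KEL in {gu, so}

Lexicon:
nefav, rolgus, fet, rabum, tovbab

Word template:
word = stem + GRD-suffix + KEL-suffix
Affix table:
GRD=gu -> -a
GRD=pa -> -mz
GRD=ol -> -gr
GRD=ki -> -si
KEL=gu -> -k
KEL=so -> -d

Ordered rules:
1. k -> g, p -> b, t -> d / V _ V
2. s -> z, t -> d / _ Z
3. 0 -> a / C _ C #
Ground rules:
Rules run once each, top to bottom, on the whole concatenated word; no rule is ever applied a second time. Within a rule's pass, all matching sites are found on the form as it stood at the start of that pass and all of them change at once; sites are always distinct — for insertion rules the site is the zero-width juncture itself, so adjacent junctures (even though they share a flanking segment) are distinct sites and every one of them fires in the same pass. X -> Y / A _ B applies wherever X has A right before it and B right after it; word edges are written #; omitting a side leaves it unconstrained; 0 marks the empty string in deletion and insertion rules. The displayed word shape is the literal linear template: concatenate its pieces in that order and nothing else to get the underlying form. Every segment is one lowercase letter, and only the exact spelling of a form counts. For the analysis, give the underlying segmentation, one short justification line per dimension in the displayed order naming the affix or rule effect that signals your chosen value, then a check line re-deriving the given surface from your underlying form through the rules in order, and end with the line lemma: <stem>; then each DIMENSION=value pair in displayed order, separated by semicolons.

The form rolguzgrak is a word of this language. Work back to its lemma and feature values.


underlying: rolgus-gr-k
GRD=ol - signalled by the affix -gr
KEL=gu - signalled by the affix -k
check: rolgusgrk -> rolgusgrk -> rolguzgrk -> rolguzgrak
lemma: rolgus; GRD=ol; KEL=gu


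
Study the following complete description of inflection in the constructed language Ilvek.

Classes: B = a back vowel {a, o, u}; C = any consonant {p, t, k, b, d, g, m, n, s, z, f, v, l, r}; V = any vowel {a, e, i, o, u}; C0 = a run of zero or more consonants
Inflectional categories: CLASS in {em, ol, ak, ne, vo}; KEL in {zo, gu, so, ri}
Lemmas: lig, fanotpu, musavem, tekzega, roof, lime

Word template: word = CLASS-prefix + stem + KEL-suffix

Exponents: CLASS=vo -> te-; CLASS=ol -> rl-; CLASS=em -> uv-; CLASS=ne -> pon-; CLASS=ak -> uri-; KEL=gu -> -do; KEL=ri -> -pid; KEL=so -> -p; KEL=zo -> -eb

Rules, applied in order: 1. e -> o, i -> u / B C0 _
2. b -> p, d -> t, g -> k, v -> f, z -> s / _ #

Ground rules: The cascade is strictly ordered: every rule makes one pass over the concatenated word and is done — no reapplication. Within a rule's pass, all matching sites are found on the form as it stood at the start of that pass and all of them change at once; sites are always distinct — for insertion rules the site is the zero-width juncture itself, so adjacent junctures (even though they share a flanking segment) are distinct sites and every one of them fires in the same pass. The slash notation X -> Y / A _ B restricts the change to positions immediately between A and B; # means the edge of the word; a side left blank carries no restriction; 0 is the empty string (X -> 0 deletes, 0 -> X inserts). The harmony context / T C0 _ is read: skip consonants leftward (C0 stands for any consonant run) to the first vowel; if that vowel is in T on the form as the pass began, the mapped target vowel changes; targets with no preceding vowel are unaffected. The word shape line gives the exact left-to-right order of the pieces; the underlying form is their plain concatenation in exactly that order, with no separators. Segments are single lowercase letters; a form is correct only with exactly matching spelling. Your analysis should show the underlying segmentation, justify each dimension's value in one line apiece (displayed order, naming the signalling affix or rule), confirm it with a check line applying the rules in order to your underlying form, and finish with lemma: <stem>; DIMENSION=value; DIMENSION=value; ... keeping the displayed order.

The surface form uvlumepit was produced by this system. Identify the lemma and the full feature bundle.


underlying: uv-lime-pid
CLASS=em - signalled by the affix uv-
KEL=ri - signalled by the affix -pid
check: uvlimepid -> uvlumepid -> uvlumepit
lemma: lime; CLASS=em; KEL=ri
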